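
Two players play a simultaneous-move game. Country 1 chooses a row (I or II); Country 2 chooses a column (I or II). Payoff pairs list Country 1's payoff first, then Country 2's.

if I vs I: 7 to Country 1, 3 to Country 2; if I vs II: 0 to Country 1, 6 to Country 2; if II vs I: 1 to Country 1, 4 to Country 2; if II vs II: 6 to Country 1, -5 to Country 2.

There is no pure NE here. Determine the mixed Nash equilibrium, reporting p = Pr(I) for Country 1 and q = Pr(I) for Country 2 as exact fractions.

In a mixed NE each player is indifferent between their pure strategies, so the opponent's mix sets the indifference.
Country 2 indifferent between I and II: p·3 + (1−p)·4 = p·6 + (1−p)·(-5) ⟹ 4 + (-1)p = (-5) + 11p ⟹ p = 3/4.
Country 1 indifferent between I and II: q·7 + (1−q)·0 = q·1 + (1−q)·6 ⟹ 0 + 7q = 6 + (-5)q ⟹ q = 1/2.

p = 3/4, q = 1/2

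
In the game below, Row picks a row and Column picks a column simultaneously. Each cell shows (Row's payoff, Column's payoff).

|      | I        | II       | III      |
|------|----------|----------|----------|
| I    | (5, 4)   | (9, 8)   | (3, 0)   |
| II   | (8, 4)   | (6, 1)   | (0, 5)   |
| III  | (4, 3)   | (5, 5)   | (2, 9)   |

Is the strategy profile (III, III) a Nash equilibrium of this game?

No

Holding Column at III: Row gets 2 from III but could get 3 by switching to I. Row has a profitable deviation.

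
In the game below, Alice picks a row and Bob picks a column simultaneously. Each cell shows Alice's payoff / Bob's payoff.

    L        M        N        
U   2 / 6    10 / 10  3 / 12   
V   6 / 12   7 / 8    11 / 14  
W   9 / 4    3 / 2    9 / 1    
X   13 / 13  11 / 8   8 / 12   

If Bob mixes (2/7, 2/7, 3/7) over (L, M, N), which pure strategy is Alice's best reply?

X

Alice's best reply maximizes expected payoff against the mix.
U: (2/7)·2 + (2/7)·10 + (3/7)·3 = 33/7
V: (2/7)·6 + (2/7)·7 + (3/7)·11 = 59/7
W: (2/7)·9 + (2/7)·3 + (3/7)·9 = 51/7
X: (2/7)·13 + (2/7)·11 + (3/7)·8 = 72/7
Highest expected payoff is 72/7, from X.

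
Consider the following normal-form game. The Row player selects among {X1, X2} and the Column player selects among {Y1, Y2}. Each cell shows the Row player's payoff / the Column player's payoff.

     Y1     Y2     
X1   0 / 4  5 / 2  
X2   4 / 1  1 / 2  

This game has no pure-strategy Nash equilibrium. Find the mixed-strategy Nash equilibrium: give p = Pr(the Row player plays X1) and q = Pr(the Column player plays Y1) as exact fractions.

p = 1/3, q = 1/2

In a mixed NE each player is indifferent between their pure strategies, so the opponent's mix sets the indifference.
The Column player indifferent between Y1 and Y2: p·4 + (1−p)·1 = p·2 + (1−p)·2 ⟹ 1 + 3p = 2 + 0p ⟹ p = 1/3.
The Row player indifferent between X1 and X2: q·0 + (1−q)·5 = q·4 + (1−q)·1 ⟹ 5 + (-5)q = 1 + 3q ⟹ q = 1/2.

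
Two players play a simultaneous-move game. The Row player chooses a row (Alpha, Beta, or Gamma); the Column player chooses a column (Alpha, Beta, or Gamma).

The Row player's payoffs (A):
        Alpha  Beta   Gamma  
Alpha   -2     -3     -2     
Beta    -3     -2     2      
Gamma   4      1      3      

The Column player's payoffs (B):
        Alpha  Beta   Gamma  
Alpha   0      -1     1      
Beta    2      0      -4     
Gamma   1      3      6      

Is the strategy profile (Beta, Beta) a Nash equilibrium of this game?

Holding the Column player at Beta: the Row player gets -2 from Beta but could get 1 by switching to Gamma. The Row player has a profitable deviation.

No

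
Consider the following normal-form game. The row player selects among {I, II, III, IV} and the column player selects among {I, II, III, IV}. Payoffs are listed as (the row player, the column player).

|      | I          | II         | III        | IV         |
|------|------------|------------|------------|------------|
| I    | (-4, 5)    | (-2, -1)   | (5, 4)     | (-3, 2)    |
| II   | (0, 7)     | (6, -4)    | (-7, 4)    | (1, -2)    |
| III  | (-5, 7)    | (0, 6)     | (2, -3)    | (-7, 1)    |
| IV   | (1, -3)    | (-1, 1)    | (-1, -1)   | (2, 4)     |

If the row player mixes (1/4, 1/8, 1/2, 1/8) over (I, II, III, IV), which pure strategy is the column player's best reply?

I

The column player's best reply maximizes expected payoff against the mix.
I: (1/4)·5 + (1/8)·7 + (1/2)·7 + (1/8)·(-3) = 21/4
II: (1/4)·(-1) + (1/8)·(-4) + (1/2)·6 + (1/8)·1 = 19/8
III: (1/4)·4 + (1/8)·4 + (1/2)·(-3) + (1/8)·(-1) = -1/8
IV: (1/4)·2 + (1/8)·(-2) + (1/2)·1 + (1/8)·4 = 5/4
Highest expected payoff is 21/4, from I.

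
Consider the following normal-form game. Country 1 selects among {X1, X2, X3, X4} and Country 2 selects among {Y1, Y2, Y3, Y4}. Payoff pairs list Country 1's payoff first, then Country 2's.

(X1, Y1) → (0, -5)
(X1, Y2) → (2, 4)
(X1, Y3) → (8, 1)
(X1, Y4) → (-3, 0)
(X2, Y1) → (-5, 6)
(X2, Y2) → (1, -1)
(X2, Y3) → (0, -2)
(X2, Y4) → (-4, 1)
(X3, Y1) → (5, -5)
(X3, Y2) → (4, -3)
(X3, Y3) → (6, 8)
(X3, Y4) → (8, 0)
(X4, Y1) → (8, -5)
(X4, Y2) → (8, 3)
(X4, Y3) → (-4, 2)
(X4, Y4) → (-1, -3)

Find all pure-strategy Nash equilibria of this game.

A profile is a Nash equilibrium when each player is best-responding to the other.
Country 1's best responses — vs Y1: X4 (payoff 8); vs Y2: X4 (payoff 8); vs Y3: X1 (payoff 8); vs Y4: X3 (payoff 8).
Country 2's best responses — vs X1: Y2 (payoff 4); vs X2: Y1 (payoff 6); vs X3: Y3 (payoff 8); vs X4: Y2 (payoff 3).
The only mutual best response is (X4, Y2); neither player gains by switching there.

(X4, Y2)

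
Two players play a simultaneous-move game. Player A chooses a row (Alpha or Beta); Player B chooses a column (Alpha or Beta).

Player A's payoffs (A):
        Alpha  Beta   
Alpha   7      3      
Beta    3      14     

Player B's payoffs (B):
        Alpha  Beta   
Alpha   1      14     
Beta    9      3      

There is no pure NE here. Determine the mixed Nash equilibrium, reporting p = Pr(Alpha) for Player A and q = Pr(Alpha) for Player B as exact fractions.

p = 6/19, q = 11/15

Each player's mixing probability is pinned down by making the *other* player indifferent.
Player B indifferent between Alpha and Beta: p·1 + (1−p)·9 = p·14 + (1−p)·3 ⟹ 9 + (-8)p = 3 + 11p ⟹ p = 6/19.
Player A indifferent between Alpha and Beta: q·7 + (1−q)·3 = q·3 + (1−q)·14 ⟹ 3 + 4q = 14 + (-11)q ⟹ q = 11/15.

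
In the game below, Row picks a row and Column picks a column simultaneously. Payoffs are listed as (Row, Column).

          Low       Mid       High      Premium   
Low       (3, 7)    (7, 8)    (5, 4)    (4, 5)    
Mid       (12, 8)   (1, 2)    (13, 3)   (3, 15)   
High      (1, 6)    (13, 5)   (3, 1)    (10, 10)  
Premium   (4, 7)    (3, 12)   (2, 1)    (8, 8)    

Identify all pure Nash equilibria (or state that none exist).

(High, Premium)

A profile is a Nash equilibrium when each player is best-responding to the other.
Row's best responses — vs Low: Mid (payoff 12); vs Mid: High (payoff 13); vs High: Mid (payoff 13); vs Premium: High (payoff 10).
Column's best responses — vs Low: Mid (payoff 8); vs Mid: Premium (payoff 15); vs High: Premium (payoff 10); vs Premium: Mid (payoff 12).
The only mutual best response is (High, Premium); neither player gains by switching there.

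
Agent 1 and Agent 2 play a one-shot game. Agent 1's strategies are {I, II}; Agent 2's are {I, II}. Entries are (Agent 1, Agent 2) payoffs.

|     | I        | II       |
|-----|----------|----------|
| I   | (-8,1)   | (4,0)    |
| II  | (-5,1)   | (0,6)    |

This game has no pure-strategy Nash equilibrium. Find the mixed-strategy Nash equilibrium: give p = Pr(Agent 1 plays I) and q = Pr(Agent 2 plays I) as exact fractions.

Each player's mixing probability is pinned down by making the *other* player indifferent.
Agent 2 indifferent between I and II: p·1 + (1−p)·1 = p·0 + (1−p)·6 ⟹ 1 + 0p = 6 + (-6)p ⟹ p = 5/6.
Agent 1 indifferent between I and II: q·(-8) + (1−q)·4 = q·(-5) + (1−q)·0 ⟹ 4 + (-12)q = 0 + (-5)q ⟹ q = 4/7.

p = 5/6, q = 4/7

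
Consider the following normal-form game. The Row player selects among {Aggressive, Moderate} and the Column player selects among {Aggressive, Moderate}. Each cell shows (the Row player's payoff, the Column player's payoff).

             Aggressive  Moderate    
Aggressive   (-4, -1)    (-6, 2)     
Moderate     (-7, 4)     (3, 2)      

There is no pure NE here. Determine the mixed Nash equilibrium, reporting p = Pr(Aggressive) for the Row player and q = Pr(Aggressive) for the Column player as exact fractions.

p = 2/5, q = 3/4

Each player's mixing probability is pinned down by making the *other* player indifferent.
The Column player indifferent between Aggressive and Moderate: p·(-1) + (1−p)·4 = p·2 + (1−p)·2 ⟹ 4 + (-5)p = 2 + 0p ⟹ p = 2/5.
The Row player indifferent between Aggressive and Moderate: q·(-4) + (1−q)·(-6) = q·(-7) + (1−q)·3 ⟹ (-6) + 2q = 3 + (-10)q ⟹ q = 3/4.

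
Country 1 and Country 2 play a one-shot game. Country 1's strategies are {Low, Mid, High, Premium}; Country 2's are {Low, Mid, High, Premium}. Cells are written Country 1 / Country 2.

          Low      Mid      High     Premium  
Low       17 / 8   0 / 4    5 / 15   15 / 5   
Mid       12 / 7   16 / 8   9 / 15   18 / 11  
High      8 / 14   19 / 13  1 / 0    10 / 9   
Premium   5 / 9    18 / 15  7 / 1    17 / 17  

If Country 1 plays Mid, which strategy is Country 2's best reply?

With Country 1 fixed at Mid, Country 2's payoffs are: Low → 7, Mid → 8, High → 15, Premium → 11.
The maximum is 15, achieved by High.

High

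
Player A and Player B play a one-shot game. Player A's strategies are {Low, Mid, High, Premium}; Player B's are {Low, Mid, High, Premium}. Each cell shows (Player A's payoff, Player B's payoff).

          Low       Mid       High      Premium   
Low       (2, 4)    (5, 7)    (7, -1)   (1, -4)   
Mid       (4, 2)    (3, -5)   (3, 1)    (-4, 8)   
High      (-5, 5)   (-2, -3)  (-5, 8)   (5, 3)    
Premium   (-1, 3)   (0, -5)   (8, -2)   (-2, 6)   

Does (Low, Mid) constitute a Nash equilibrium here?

Yes

Holding Player B at Mid: Player A gets 5 from Low, versus 3 from Mid, -2 from High, 0 from Premium. No profitable deviation for Player A.
Holding Player A at Low: Player B gets 7 from Mid, versus 4 from Low, -1 from High, -4 from Premium. No profitable deviation for Player B either.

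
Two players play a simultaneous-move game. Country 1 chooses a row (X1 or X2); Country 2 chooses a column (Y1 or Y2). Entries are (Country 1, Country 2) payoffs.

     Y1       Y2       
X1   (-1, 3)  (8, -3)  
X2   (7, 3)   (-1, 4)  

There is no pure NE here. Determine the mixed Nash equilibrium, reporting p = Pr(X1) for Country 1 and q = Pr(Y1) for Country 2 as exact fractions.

p = 1/7, q = 9/17

In a mixed NE each player is indifferent between their pure strategies, so the opponent's mix sets the indifference.
Country 2 indifferent between Y1 and Y2: p·3 + (1−p)·3 = p·(-3) + (1−p)·4 ⟹ 3 + 0p = 4 + (-7)p ⟹ p = 1/7.
Country 1 indifferent between X1 and X2: q·(-1) + (1−q)·8 = q·7 + (1−q)·(-1) ⟹ 8 + (-9)q = (-1) + 8q ⟹ q = 9/17.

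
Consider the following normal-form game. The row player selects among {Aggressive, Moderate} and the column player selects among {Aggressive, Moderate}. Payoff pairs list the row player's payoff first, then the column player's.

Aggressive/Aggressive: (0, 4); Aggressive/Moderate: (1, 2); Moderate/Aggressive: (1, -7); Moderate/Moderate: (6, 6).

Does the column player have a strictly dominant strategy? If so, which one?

None

Check whether one of the column player's strategies beats all alternatives regardless of what the opponent does.
Aggressive is not dominant: against Moderate, Moderate gives 6 > -7.
Moderate is not dominant: against Aggressive, Aggressive gives 4 > 2.
No single strategy is best against every opponent action.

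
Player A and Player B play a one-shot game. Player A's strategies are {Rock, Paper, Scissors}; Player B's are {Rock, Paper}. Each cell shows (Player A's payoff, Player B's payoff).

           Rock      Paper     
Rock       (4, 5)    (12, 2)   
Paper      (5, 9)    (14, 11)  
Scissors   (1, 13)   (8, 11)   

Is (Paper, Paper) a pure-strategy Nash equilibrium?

Holding Player B at Paper: Player A gets 14 from Paper, versus 12 from Rock, 8 from Scissors. No profitable deviation for Player A.
Holding Player A at Paper: Player B gets 11 from Paper, versus 9 from Rock. No profitable deviation for Player B either.

Yes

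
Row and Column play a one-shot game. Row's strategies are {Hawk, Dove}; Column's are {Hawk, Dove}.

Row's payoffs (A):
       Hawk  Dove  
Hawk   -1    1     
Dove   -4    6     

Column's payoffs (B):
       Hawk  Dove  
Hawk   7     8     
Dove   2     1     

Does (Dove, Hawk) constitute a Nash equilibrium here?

Holding Column at Hawk: Row gets -4 from Dove but could get -1 by switching to Hawk. Row has a profitable deviation.

No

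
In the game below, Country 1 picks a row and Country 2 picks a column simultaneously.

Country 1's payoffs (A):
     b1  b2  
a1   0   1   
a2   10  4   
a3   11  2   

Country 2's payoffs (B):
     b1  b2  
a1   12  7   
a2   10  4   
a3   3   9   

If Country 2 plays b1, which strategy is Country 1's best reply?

a3

With Country 2 fixed at b1, Country 1's payoffs are: a1 → 0, a2 → 10, a3 → 11.
The maximum is 11, achieved by a3.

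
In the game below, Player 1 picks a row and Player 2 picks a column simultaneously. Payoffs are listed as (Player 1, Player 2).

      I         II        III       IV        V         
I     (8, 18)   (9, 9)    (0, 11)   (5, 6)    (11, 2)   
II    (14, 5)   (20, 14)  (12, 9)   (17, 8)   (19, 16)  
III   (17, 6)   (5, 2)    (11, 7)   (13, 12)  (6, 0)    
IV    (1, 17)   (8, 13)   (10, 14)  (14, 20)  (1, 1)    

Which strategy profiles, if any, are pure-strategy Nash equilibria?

(II, V)

A profile is a Nash equilibrium when each player is best-responding to the other.
Player 1's best responses — vs I: III (payoff 17); vs II: II (payoff 20); vs III: II (payoff 12); vs IV: II (payoff 17); vs V: II (payoff 19).
Player 2's best responses — vs I: I (payoff 18); vs II: V (payoff 16); vs III: IV (payoff 12); vs IV: IV (payoff 20).
The only mutual best response is (II, V); neither player gains by switching there.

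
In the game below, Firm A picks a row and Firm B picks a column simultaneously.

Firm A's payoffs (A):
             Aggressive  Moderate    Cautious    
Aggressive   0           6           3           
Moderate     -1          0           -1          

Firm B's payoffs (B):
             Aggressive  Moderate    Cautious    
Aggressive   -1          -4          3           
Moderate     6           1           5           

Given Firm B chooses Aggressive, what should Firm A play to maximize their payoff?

Aggressive

With Firm B fixed at Aggressive, Firm A's payoffs are: Aggressive → 0, Moderate → -1.
The maximum is 0, achieved by Aggressive.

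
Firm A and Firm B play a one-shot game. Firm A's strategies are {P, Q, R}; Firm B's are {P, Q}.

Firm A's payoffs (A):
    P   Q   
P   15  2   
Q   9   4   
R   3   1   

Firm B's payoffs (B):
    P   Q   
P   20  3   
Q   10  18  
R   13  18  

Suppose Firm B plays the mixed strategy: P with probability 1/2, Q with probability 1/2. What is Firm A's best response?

P

Firm A's best reply maximizes expected payoff against the mix.
P: (1/2)·15 + (1/2)·2 = 17/2
Q: (1/2)·9 + (1/2)·4 = 13/2
R: (1/2)·3 + (1/2)·1 = 2
Highest expected payoff is 17/2, from P.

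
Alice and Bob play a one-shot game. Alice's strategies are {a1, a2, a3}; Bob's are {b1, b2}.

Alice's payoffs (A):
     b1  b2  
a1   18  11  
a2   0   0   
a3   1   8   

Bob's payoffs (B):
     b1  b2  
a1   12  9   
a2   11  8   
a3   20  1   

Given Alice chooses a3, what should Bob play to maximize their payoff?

b1

With Alice fixed at a3, Bob's payoffs are: b1 → 20, b2 → 1.
The maximum is 20, achieved by b1.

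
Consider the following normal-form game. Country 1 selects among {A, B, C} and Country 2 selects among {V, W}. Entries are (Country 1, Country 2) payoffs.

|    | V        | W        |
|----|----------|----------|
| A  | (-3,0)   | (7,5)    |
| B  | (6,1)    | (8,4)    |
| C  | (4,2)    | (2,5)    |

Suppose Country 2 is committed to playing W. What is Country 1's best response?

B

With Country 2 fixed at W, Country 1's payoffs are: A → 7, B → 8, C → 2.
The maximum is 8, achieved by B.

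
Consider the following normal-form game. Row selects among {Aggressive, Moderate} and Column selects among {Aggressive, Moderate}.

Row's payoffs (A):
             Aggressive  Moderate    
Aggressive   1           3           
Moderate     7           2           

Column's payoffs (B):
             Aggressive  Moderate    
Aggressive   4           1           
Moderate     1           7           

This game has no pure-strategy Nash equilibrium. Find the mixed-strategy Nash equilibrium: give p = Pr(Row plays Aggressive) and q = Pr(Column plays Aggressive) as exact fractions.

Each player's mixing probability is pinned down by making the *other* player indifferent.
Column indifferent between Aggressive and Moderate: p·4 + (1−p)·1 = p·1 + (1−p)·7 ⟹ 1 + 3p = 7 + (-6)p ⟹ p = 2/3.
Row indifferent between Aggressive and Moderate: q·1 + (1−q)·3 = q·7 + (1−q)·2 ⟹ 3 + (-2)q = 2 + 5q ⟹ q = 1/7.

p = 2/3, q = 1/7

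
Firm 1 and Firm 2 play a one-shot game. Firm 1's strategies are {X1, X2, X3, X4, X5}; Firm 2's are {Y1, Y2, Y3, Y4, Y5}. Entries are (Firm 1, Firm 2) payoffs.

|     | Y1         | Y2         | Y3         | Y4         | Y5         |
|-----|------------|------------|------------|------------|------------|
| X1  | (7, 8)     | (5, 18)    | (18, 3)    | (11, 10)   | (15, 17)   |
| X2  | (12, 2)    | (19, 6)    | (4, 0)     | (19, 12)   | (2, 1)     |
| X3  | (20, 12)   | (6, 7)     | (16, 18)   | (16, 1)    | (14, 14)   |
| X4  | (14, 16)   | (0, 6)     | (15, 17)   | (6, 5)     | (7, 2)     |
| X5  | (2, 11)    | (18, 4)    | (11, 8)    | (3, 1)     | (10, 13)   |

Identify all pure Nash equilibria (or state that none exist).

Check mutual best responses: a cell is a NE iff neither player can gain by unilaterally deviating.
Firm 1's best responses — vs Y1: X3 (payoff 20); vs Y2: X2 (payoff 19); vs Y3: X1 (payoff 18); vs Y4: X2 (payoff 19); vs Y5: X1 (payoff 15).
Firm 2's best responses — vs X1: Y2 (payoff 18); vs X2: Y4 (payoff 12); vs X3: Y3 (payoff 18); vs X4: Y3 (payoff 17); vs X5: Y5 (payoff 13).
The only mutual best response is (X2, Y4); neither player gains by switching there.

(X2, Y4)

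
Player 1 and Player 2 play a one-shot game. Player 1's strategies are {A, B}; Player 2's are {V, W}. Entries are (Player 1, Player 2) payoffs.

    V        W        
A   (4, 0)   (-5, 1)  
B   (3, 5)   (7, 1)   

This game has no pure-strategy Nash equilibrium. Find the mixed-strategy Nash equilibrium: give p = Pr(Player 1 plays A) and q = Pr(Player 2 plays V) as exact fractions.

p = 4/5, q = 12/13

Each player's mixing probability is pinned down by making the *other* player indifferent.
Player 2 indifferent between V and W: p·0 + (1−p)·5 = p·1 + (1−p)·1 ⟹ 5 + (-5)p = 1 + 0p ⟹ p = 4/5.
Player 1 indifferent between A and B: q·4 + (1−q)·(-5) = q·3 + (1−q)·7 ⟹ (-5) + 9q = 7 + (-4)q ⟹ q = 12/13.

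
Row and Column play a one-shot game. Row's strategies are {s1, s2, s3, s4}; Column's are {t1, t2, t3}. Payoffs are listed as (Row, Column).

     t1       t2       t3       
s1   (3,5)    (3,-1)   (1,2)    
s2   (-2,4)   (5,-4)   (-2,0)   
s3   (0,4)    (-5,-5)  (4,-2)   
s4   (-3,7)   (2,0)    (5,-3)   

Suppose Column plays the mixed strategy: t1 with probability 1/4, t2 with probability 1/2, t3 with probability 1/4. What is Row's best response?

Row's best reply maximizes expected payoff against the mix.
s1: (1/4)·3 + (1/2)·3 + (1/4)·1 = 5/2
s2: (1/4)·(-2) + (1/2)·5 + (1/4)·(-2) = 3/2
s3: (1/4)·0 + (1/2)·(-5) + (1/4)·4 = -3/2
s4: (1/4)·(-3) + (1/2)·2 + (1/4)·5 = 3/2
Highest expected payoff is 5/2, from s1.

s1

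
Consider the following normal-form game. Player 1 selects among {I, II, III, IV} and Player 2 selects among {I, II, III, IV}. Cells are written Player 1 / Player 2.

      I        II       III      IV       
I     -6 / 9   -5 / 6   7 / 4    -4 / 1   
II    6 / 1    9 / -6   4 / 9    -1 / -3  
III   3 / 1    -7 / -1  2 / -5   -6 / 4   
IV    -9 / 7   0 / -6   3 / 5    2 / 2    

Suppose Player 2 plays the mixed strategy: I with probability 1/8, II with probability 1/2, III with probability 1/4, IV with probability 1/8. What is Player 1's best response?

II

Compute Player 1's expected payoff from each pure strategy against the given mix.
I: (1/8)·(-6) + (1/2)·(-5) + (1/4)·7 + (1/8)·(-4) = -2
II: (1/8)·6 + (1/2)·9 + (1/4)·4 + (1/8)·(-1) = 49/8
III: (1/8)·3 + (1/2)·(-7) + (1/4)·2 + (1/8)·(-6) = -27/8
IV: (1/8)·(-9) + (1/2)·0 + (1/4)·3 + (1/8)·2 = -1/8
Highest expected payoff is 49/8, from II.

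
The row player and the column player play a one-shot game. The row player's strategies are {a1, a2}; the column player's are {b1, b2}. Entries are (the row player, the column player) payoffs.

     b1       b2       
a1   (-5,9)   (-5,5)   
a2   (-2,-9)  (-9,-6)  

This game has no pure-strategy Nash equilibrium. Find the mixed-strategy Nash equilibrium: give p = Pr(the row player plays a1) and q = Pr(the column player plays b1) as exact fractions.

In a mixed NE each player is indifferent between their pure strategies, so the opponent's mix sets the indifference.
The column player indifferent between b1 and b2: p·9 + (1−p)·(-9) = p·5 + (1−p)·(-6) ⟹ (-9) + 18p = (-6) + 11p ⟹ p = 3/7.
The row player indifferent between a1 and a2: q·(-5) + (1−q)·(-5) = q·(-2) + (1−q)·(-9) ⟹ (-5) + 0q = (-9) + 7q ⟹ q = 4/7.

p = 3/7, q = 4/7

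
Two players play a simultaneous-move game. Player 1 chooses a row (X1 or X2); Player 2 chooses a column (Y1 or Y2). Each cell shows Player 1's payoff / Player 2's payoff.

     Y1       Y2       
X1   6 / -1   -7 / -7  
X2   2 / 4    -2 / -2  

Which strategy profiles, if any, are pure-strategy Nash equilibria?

(X1, Y1)

Check mutual best responses: a cell is a NE iff neither player can gain by unilaterally deviating.
Player 1's best responses — vs Y1: X1 (payoff 6); vs Y2: X2 (payoff -2).
Player 2's best responses — vs X1: Y1 (payoff -1); vs X2: Y1 (payoff 4).
The only mutual best response is (X1, Y1); neither player gains by switching there.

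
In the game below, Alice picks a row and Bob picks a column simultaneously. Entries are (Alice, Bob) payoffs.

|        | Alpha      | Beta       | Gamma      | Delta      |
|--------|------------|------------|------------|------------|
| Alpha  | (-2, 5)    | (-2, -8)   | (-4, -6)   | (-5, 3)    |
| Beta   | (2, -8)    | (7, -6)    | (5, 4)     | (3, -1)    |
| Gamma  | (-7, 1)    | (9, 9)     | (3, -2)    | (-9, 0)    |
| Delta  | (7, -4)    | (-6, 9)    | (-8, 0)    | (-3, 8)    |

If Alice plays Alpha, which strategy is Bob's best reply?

With Alice fixed at Alpha, Bob's payoffs are: Alpha → 5, Beta → -8, Gamma → -6, Delta → 3.
The maximum is 5, achieved by Alpha.

Alpha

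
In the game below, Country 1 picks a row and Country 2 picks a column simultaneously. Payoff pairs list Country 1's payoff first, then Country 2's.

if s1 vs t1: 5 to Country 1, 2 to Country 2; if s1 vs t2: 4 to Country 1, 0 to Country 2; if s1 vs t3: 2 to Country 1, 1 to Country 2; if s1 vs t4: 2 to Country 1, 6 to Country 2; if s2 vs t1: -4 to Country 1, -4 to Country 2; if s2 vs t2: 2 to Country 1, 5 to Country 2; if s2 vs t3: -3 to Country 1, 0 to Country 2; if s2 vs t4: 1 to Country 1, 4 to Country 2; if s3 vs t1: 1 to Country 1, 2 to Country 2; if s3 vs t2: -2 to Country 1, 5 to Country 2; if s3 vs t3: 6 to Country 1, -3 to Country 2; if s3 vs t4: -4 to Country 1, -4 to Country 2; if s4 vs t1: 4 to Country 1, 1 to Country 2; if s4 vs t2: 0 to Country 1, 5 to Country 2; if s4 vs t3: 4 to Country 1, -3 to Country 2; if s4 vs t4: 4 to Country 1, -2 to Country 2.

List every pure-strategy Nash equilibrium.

A profile is a Nash equilibrium when each player is best-responding to the other.
Country 1's best responses — vs t1: s1 (payoff 5); vs t2: s1 (payoff 4); vs t3: s3 (payoff 6); vs t4: s4 (payoff 4).
Country 2's best responses — vs s1: t4 (payoff 6); vs s2: t2 (payoff 5); vs s3: t2 (payoff 5); vs s4: t2 (payoff 5).
No cell has both players best-responding. For instance, Country 1's best reply to t4 is s4, but against s4 Country 2 prefers t2 over t4.

No pure-strategy Nash equilibrium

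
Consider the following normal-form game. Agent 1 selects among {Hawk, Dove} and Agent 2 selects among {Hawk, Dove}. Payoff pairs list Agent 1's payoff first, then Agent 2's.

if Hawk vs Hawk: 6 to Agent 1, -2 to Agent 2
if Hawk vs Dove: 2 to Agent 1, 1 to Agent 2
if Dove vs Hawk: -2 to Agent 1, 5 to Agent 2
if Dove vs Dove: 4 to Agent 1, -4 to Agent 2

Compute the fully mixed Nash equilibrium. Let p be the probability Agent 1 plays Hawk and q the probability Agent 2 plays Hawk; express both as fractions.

p = 3/4, q = 1/5

In a mixed NE each player is indifferent between their pure strategies, so the opponent's mix sets the indifference.
Agent 2 indifferent between Hawk and Dove: p·(-2) + (1−p)·5 = p·1 + (1−p)·(-4) ⟹ 5 + (-7)p = (-4) + 5p ⟹ p = 3/4.
Agent 1 indifferent between Hawk and Dove: q·6 + (1−q)·2 = q·(-2) + (1−q)·4 ⟹ 2 + 4q = 4 + (-6)q ⟹ q = 1/5.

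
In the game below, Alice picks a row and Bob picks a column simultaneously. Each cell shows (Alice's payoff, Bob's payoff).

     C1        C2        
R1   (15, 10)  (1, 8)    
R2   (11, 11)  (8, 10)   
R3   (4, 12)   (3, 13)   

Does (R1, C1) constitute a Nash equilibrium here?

Yes

Holding Bob at C1: Alice gets 15 from R1, versus 11 from R2, 4 from R3. No profitable deviation for Alice.
Holding Alice at R1: Bob gets 10 from C1, versus 8 from C2. No profitable deviation for Bob either.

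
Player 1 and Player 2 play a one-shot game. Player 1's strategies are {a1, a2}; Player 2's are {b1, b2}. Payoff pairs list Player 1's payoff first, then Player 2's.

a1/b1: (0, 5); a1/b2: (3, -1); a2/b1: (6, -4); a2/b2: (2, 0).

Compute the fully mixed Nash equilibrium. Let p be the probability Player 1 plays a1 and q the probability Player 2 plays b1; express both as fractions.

p = 2/5, q = 1/7

Each player's mixing probability is pinned down by making the *other* player indifferent.
Player 2 indifferent between b1 and b2: p·5 + (1−p)·(-4) = p·(-1) + (1−p)·0 ⟹ (-4) + 9p = 0 + (-1)p ⟹ p = 2/5.
Player 1 indifferent between a1 and a2: q·0 + (1−q)·3 = q·6 + (1−q)·2 ⟹ 3 + (-3)q = 2 + 4q ⟹ q = 1/7.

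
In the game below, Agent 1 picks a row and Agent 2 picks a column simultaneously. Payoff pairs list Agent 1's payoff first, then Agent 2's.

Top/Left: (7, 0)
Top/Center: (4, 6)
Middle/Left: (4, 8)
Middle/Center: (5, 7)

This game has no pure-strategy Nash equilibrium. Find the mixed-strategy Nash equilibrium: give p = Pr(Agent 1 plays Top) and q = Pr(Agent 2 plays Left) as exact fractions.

p = 1/7, q = 1/4

Each player's mixing probability is pinned down by making the *other* player indifferent.
Agent 2 indifferent between Left and Center: p·0 + (1−p)·8 = p·6 + (1−p)·7 ⟹ 8 + (-8)p = 7 + (-1)p ⟹ p = 1/7.
Agent 1 indifferent between Top and Middle: q·7 + (1−q)·4 = q·4 + (1−q)·5 ⟹ 4 + 3q = 5 + (-1)q ⟹ q = 1/4.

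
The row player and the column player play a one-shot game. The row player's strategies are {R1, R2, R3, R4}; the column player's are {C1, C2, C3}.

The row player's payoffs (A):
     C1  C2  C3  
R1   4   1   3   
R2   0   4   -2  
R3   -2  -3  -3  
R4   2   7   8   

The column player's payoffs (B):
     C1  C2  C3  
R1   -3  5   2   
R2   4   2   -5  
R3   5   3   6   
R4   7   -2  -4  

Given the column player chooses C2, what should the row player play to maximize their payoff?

With the column player fixed at C2, the row player's payoffs are: R1 → 1, R2 → 4, R3 → -3, R4 → 7.
The maximum is 7, achieved by R4.

R4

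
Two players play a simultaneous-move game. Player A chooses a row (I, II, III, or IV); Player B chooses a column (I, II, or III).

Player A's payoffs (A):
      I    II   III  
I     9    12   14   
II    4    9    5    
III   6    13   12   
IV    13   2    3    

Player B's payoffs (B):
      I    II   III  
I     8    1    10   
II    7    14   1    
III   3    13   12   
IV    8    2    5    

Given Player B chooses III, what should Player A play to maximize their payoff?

I

With Player B fixed at III, Player A's payoffs are: I → 14, II → 5, III → 12, IV → 3.
The maximum is 14, achieved by I.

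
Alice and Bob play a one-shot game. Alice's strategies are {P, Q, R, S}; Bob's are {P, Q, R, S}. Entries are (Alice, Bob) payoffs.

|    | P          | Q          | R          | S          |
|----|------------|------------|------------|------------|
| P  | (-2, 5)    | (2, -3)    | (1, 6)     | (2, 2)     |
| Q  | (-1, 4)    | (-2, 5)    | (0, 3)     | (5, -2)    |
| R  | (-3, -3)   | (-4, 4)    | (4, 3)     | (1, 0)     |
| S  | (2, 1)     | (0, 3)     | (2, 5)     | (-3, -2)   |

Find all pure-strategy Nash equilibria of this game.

A profile is a Nash equilibrium when each player is best-responding to the other.
Alice's best responses — vs P: S (payoff 2); vs Q: P (payoff 2); vs R: R (payoff 4); vs S: Q (payoff 5).
Bob's best responses — vs P: R (payoff 6); vs Q: Q (payoff 5); vs R: Q (payoff 4); vs S: R (payoff 5).
No cell has both players best-responding. For instance, Alice's best reply to P is S, but against S Bob prefers R over P.

There is no pure-strategy Nash equilibrium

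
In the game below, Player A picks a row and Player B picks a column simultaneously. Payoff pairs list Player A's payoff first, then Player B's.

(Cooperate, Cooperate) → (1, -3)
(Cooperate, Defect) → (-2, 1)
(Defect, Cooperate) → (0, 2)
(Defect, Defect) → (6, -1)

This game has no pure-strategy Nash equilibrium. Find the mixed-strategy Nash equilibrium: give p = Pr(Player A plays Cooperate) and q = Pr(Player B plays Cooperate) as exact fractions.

p = 3/7, q = 8/9

In a mixed NE each player is indifferent between their pure strategies, so the opponent's mix sets the indifference.
Player B indifferent between Cooperate and Defect: p·(-3) + (1−p)·2 = p·1 + (1−p)·(-1) ⟹ 2 + (-5)p = (-1) + 2p ⟹ p = 3/7.
Player A indifferent between Cooperate and Defect: q·1 + (1−q)·(-2) = q·0 + (1−q)·6 ⟹ (-2) + 3q = 6 + (-6)q ⟹ q = 8/9.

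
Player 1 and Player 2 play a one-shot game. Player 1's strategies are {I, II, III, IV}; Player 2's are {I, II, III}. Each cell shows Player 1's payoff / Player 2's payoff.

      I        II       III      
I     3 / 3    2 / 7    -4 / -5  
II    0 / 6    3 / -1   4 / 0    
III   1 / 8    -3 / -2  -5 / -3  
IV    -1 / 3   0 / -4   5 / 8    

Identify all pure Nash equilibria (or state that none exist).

Check mutual best responses: a cell is a NE iff neither player can gain by unilaterally deviating.
Player 1's best responses — vs I: I (payoff 3); vs II: II (payoff 3); vs III: IV (payoff 5).
Player 2's best responses — vs I: II (payoff 7); vs II: I (payoff 6); vs III: I (payoff 8); vs IV: III (payoff 8).
The only mutual best response is (IV, III); neither player gains by switching there.

(IV, III)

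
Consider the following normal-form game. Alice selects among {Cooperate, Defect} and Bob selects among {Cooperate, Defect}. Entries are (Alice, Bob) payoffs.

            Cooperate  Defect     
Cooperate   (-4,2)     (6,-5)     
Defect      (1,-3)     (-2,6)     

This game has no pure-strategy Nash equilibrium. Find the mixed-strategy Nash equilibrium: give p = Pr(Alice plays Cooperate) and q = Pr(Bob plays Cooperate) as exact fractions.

p = 9/16, q = 8/13

In a mixed NE each player is indifferent between their pure strategies, so the opponent's mix sets the indifference.
Bob indifferent between Cooperate and Defect: p·2 + (1−p)·(-3) = p·(-5) + (1−p)·6 ⟹ (-3) + 5p = 6 + (-11)p ⟹ p = 9/16.
Alice indifferent between Cooperate and Defect: q·(-4) + (1−q)·6 = q·1 + (1−q)·(-2) ⟹ 6 + (-10)q = (-2) + 3q ⟹ q = 8/13.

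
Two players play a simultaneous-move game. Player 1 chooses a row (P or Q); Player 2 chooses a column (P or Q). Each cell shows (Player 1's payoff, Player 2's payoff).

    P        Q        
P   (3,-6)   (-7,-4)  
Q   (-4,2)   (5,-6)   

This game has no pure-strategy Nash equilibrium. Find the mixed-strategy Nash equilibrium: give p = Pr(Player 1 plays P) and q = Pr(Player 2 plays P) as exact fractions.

Each player's mixing probability is pinned down by making the *other* player indifferent.
Player 2 indifferent between P and Q: p·(-6) + (1−p)·2 = p·(-4) + (1−p)·(-6) ⟹ 2 + (-8)p = (-6) + 2p ⟹ p = 4/5.
Player 1 indifferent between P and Q: q·3 + (1−q)·(-7) = q·(-4) + (1−q)·5 ⟹ (-7) + 10q = 5 + (-9)q ⟹ q = 12/19.

p = 4/5, q = 12/19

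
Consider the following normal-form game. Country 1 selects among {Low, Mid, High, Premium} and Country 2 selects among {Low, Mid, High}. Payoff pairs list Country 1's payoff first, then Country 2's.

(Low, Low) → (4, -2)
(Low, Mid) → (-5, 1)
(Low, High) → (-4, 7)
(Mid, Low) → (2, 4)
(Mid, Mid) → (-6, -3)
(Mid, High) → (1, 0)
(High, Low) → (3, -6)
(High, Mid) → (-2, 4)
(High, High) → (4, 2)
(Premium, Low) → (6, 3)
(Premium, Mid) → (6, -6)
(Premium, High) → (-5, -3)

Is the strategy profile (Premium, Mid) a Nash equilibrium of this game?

Holding Country 2 at Mid: Country 1 gets 6 from Premium, versus -5 from Low, -6 from Mid, -2 from High. No profitable deviation for Country 1.
Holding Country 1 at Premium: Country 2 gets -6 from Mid but could get 3 by switching to Low. Country 2 has a profitable deviation.

No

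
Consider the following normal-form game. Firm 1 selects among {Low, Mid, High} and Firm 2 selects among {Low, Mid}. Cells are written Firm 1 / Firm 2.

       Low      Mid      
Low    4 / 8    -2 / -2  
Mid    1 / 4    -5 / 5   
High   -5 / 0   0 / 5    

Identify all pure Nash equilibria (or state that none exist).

(Low, Low) and (High, Mid)

A profile is a Nash equilibrium when each player is best-responding to the other.
Firm 1's best responses — vs Low: Low (payoff 4); vs Mid: High (payoff 0).
Firm 2's best responses — vs Low: Low (payoff 8); vs Mid: Mid (payoff 5); vs High: Mid (payoff 5).
Mutual best responses occur at (Low, Low) and (High, Mid); at each, neither player gains by switching.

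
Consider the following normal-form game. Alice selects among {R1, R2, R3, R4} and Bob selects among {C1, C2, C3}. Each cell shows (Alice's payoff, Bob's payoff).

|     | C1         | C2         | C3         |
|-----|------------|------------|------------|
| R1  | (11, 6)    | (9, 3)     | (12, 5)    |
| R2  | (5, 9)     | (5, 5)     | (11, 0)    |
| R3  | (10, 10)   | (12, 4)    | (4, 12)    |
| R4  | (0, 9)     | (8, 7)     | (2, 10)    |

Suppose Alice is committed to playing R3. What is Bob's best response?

C3

With Alice fixed at R3, Bob's payoffs are: C1 → 10, C2 → 4, C3 → 12.
The maximum is 12, achieved by C3.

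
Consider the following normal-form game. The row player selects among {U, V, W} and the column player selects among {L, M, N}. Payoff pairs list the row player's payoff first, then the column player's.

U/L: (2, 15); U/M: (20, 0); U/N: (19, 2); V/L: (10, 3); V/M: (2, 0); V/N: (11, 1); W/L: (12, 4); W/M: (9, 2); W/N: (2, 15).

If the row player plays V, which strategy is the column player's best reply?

L

With the row player fixed at V, the column player's payoffs are: L → 3, M → 0, N → 1.
The maximum is 3, achieved by L.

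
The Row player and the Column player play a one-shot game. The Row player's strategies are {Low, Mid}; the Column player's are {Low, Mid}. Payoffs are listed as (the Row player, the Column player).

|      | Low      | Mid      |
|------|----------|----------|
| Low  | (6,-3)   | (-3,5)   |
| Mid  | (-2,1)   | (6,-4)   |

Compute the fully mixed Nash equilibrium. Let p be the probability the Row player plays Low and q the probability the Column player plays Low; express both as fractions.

In a mixed NE each player is indifferent between their pure strategies, so the opponent's mix sets the indifference.
The Column player indifferent between Low and Mid: p·(-3) + (1−p)·1 = p·5 + (1−p)·(-4) ⟹ 1 + (-4)p = (-4) + 9p ⟹ p = 5/13.
The Row player indifferent between Low and Mid: q·6 + (1−q)·(-3) = q·(-2) + (1−q)·6 ⟹ (-3) + 9q = 6 + (-8)q ⟹ q = 9/17.

p = 5/13, q = 9/17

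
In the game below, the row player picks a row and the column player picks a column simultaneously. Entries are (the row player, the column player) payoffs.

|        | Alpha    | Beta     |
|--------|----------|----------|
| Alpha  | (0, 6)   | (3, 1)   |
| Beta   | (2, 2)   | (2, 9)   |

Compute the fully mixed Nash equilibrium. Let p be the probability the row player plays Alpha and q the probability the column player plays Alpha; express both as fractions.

p = 7/12, q = 1/3

In a mixed NE each player is indifferent between their pure strategies, so the opponent's mix sets the indifference.
The column player indifferent between Alpha and Beta: p·6 + (1−p)·2 = p·1 + (1−p)·9 ⟹ 2 + 4p = 9 + (-8)p ⟹ p = 7/12.
The row player indifferent between Alpha and Beta: q·0 + (1−q)·3 = q·2 + (1−q)·2 ⟹ 3 + (-3)q = 2 + 0q ⟹ q = 1/3.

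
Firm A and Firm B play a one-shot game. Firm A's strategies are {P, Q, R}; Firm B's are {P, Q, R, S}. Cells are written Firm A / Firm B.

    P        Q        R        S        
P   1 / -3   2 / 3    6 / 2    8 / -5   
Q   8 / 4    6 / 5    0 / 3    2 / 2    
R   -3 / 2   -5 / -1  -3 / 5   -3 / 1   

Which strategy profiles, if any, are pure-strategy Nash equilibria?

Find each player's best response to every opponent strategy; NE are the intersections.
Firm A's best responses — vs P: Q (payoff 8); vs Q: Q (payoff 6); vs R: P (payoff 6); vs S: P (payoff 8).
Firm B's best responses — vs P: Q (payoff 3); vs Q: Q (payoff 5); vs R: R (payoff 5).
The only mutual best response is (Q, Q); neither player gains by switching there.

(Q, Q)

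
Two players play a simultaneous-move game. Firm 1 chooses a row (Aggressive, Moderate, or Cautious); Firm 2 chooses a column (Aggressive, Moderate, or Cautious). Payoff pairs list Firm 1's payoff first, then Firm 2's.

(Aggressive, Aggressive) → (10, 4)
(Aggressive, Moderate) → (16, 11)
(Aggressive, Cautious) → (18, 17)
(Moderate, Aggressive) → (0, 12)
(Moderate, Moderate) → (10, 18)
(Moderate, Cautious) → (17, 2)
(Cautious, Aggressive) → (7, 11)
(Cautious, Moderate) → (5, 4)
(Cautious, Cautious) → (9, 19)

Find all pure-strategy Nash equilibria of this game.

Check mutual best responses: a cell is a NE iff neither player can gain by unilaterally deviating.
Firm 1's best responses — vs Aggressive: Aggressive (payoff 10); vs Moderate: Aggressive (payoff 16); vs Cautious: Aggressive (payoff 18).
Firm 2's best responses — vs Aggressive: Cautious (payoff 17); vs Moderate: Moderate (payoff 18); vs Cautious: Cautious (payoff 19).
The only mutual best response is (Aggressive, Cautious); neither player gains by switching there.

(Aggressive, Cautious)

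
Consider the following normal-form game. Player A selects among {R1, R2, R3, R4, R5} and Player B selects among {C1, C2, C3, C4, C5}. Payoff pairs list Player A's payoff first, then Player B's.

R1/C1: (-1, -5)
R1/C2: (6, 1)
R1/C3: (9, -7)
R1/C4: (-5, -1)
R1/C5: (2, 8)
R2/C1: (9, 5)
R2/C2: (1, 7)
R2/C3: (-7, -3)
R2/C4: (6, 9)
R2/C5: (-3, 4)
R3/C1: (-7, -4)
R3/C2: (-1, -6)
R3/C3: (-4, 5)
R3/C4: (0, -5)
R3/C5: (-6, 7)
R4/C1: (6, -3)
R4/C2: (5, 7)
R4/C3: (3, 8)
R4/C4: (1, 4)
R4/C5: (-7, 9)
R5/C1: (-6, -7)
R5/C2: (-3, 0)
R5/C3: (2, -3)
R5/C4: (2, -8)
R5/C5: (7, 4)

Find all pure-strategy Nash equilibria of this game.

(R2, C4) and (R5, C5)

Check mutual best responses: a cell is a NE iff neither player can gain by unilaterally deviating.
Player A's best responses — vs C1: R2 (payoff 9); vs C2: R1 (payoff 6); vs C3: R1 (payoff 9); vs C4: R2 (payoff 6); vs C5: R5 (payoff 7).
Player B's best responses — vs R1: C5 (payoff 8); vs R2: C4 (payoff 9); vs R3: C5 (payoff 7); vs R4: C5 (payoff 9); vs R5: C5 (payoff 4).
Mutual best responses occur at (R2, C4) and (R5, C5); at each, neither player gains by switching.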